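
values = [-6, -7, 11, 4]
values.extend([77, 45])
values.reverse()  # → [45, 77, 4, 11, -7, -6]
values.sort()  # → [-7, -6, 4, 11, 45, 77]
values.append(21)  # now [-7, -6, 4, 11, 45, 77, 21]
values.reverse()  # [21, 77, 45, 11, 4, -6, -7]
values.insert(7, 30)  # [21, 77, 45, 11, 4, -6, -7, 30]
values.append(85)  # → [21, 77, 45, 11, 4, -6, -7, 30, 85]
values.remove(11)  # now [21, 77, 45, 4, -6, -7, 30, 85]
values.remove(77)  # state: [21, 45, 4, -6, -7, 30, 85]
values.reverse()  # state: [85, 30, -7, -6, 4, 45, 21]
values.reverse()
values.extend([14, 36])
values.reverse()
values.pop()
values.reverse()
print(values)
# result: [45, 4, -6, -7, 30, 85, 14, 36]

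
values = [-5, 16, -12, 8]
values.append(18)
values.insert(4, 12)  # [-5, 16, -12, 8, 12, 18]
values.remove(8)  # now [-5, 16, -12, 12, 18]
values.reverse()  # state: [18, 12, -12, 16, -5]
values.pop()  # -5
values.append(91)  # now [18, 12, -12, 16, 91]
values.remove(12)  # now [18, -12, 16, 91]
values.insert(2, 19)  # [18, -12, 19, 16, 91]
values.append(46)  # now [18, -12, 19, 16, 91, 46]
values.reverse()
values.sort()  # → [-12, 16, 18, 19, 46, 91]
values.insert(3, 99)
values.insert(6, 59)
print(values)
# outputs [-12, 16, 18, 99, 19, 46, 59, 91]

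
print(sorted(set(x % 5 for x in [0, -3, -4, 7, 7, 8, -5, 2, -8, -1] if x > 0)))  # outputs [2, 3]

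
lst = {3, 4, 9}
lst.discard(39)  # {3, 4, 9}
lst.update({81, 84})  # {3, 4, 9, 81, 84}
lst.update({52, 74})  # {3, 4, 9, 52, 74, 81, 84}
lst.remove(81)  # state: {3, 4, 9, 52, 74, 84}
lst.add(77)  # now {3, 4, 9, 52, 74, 77, 84}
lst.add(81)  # {3, 4, 9, 52, 74, 77, 81, 84}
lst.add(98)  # {3, 4, 9, 52, 74, 77, 81, 84, 98}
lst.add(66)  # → {3, 4, 9, 52, 66, 74, 77, 81, 84, 98}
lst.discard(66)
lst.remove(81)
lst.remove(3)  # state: {4, 9, 52, 74, 77, 84, 98}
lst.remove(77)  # {4, 9, 52, 74, 84, 98}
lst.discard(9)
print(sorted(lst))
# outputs [4, 52, 74, 84, 98]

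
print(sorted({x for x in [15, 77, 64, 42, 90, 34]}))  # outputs [15, 34, 42, 64, 77, 90]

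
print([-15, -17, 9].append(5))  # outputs None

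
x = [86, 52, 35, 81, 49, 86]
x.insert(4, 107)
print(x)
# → [86, 52, 35, 81, 107, 49, 86]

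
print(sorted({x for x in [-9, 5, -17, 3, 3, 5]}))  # [-17, -9, 3, 5]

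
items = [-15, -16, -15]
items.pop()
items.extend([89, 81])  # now [-15, -16, 89, 81]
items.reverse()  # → [81, 89, -16, -15]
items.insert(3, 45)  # [81, 89, -16, 45, -15]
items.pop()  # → -15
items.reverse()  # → [45, -16, 89, 81]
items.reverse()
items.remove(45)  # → [81, 89, -16]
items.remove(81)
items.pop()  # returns -16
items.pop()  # 89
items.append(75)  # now [75]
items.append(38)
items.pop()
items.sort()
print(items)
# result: [75]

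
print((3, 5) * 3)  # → (3, 5, 3, 5, 3, 5)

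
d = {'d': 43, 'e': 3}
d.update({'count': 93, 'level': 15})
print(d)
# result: {'d': 43, 'e': 3, 'count': 93, 'level': 15}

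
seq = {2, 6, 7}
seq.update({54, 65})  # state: {2, 6, 7, 54, 65}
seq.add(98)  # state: {2, 6, 7, 54, 65, 98}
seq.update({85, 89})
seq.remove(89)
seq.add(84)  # {2, 6, 7, 54, 65, 84, 85, 98}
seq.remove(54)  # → {2, 6, 7, 65, 84, 85, 98}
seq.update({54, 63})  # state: {2, 6, 7, 54, 63, 65, 84, 85, 98}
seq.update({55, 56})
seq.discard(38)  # {2, 6, 7, 54, 55, 56, 63, 65, 84, 85, 98}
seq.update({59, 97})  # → {2, 6, 7, 54, 55, 56, 59, 63, 65, 84, 85, 97, 98}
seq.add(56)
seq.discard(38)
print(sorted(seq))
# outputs [2, 6, 7, 54, 55, 56, 59, 63, 65, 84, 85, 97, 98]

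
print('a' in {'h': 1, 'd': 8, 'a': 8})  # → True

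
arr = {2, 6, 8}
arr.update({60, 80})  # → {2, 6, 8, 60, 80}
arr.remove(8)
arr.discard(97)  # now {2, 6, 60, 80}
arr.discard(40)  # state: {2, 6, 60, 80}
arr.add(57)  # {2, 6, 57, 60, 80}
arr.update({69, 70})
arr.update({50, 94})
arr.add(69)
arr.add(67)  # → {2, 6, 50, 57, 60, 67, 69, 70, 80, 94}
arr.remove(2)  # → {6, 50, 57, 60, 67, 69, 70, 80, 94}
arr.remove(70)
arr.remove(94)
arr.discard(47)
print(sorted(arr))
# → [6, 50, 57, 60, 67, 69, 80]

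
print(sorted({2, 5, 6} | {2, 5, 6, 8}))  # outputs [2, 5, 6, 8]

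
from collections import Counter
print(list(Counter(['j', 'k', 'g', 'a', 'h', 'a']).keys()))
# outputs ['j', 'k', 'g', 'a', 'h']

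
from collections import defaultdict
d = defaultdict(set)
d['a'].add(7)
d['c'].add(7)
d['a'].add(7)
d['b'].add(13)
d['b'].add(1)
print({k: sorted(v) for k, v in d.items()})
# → {'a': [7], 'c': [7], 'b': [1, 13]}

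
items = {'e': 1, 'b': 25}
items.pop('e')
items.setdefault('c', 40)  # 40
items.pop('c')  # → 40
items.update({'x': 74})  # {'b': 25, 'x': 74}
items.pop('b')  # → 25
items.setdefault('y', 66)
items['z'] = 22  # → {'x': 74, 'y': 66, 'z': 22}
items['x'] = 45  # {'x': 45, 'y': 66, 'z': 22}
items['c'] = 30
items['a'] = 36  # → {'x': 45, 'y': 66, 'z': 22, 'c': 30, 'a': 36}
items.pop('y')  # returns 66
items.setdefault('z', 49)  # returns 22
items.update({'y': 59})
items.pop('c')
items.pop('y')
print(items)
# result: {'x': 45, 'z': 22, 'a': 36}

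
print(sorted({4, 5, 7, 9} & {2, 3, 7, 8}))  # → [7]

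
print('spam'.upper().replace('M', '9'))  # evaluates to SPA9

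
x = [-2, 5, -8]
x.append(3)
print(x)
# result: [-2, 5, -8, 3]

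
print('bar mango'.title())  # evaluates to Bar Mango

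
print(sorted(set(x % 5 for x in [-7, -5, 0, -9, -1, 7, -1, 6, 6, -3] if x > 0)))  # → [1, 2]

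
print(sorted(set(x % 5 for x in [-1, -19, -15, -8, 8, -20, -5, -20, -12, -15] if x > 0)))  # [3]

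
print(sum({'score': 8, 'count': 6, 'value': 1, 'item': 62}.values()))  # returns 77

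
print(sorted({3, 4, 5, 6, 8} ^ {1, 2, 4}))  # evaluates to [1, 2, 3, 5, 6, 8]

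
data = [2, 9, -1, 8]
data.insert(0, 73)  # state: [73, 2, 9, -1, 8]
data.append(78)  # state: [73, 2, 9, -1, 8, 78]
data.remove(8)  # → [73, 2, 9, -1, 78]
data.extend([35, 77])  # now [73, 2, 9, -1, 78, 35, 77]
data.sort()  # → [-1, 2, 9, 35, 73, 77, 78]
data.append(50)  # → [-1, 2, 9, 35, 73, 77, 78, 50]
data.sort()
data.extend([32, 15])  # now [-1, 2, 9, 35, 50, 73, 77, 78, 32, 15]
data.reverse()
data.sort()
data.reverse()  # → [78, 77, 73, 50, 35, 32, 15, 9, 2, -1]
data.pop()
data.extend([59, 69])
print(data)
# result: [78, 77, 73, 50, 35, 32, 15, 9, 2, 59, 69]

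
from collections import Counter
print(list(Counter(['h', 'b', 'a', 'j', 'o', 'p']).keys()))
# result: ['h', 'b', 'a', 'j', 'o', 'p']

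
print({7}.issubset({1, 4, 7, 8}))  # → True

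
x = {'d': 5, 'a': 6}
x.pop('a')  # 6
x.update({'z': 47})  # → {'d': 5, 'z': 47}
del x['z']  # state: {'d': 5}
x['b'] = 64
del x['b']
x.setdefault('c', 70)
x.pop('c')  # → 70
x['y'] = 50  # {'d': 5, 'y': 50}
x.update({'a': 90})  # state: {'d': 5, 'y': 50, 'a': 90}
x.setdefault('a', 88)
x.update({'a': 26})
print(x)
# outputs {'d': 5, 'y': 50, 'a': 26}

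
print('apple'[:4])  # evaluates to appl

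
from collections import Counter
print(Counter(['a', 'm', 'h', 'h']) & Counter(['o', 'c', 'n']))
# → Counter()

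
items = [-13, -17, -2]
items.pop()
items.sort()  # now [-17, -13]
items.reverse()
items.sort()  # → [-17, -13]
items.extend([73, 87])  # [-17, -13, 73, 87]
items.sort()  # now [-17, -13, 73, 87]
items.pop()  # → 87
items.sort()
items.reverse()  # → [73, -13, -17]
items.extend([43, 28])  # [73, -13, -17, 43, 28]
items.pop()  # 28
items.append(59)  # [73, -13, -17, 43, 59]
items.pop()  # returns 59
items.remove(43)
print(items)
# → [73, -13, -17]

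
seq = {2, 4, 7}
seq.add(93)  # {2, 4, 7, 93}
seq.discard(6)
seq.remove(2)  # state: {4, 7, 93}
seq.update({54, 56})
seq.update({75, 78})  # {4, 7, 54, 56, 75, 78, 93}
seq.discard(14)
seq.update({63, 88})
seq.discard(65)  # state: {4, 7, 54, 56, 63, 75, 78, 88, 93}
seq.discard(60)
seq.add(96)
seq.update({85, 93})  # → {4, 7, 54, 56, 63, 75, 78, 85, 88, 93, 96}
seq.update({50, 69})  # {4, 7, 50, 54, 56, 63, 69, 75, 78, 85, 88, 93, 96}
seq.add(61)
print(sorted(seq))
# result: [4, 7, 50, 54, 56, 61, 63, 69, 75, 78, 85, 88, 93, 96]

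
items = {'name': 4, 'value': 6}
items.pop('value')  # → 6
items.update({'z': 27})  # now {'name': 4, 'z': 27}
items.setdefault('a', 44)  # 44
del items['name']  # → {'z': 27, 'a': 44}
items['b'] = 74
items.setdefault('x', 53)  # 53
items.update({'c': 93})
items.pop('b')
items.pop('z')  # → 27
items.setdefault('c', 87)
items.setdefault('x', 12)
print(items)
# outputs {'a': 44, 'x': 53, 'c': 93}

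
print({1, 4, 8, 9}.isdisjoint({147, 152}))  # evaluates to True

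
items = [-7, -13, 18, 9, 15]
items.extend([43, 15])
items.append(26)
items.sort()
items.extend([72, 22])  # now [-13, -7, 9, 15, 15, 18, 26, 43, 72, 22]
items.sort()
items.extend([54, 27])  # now [-13, -7, 9, 15, 15, 18, 22, 26, 43, 72, 54, 27]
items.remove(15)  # [-13, -7, 9, 15, 18, 22, 26, 43, 72, 54, 27]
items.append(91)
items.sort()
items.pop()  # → 91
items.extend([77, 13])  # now [-13, -7, 9, 15, 18, 22, 26, 27, 43, 54, 72, 77, 13]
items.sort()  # [-13, -7, 9, 13, 15, 18, 22, 26, 27, 43, 54, 72, 77]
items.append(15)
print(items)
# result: [-13, -7, 9, 13, 15, 18, 22, 26, 27, 43, 54, 72, 77, 15]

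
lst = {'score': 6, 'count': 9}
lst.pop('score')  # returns 6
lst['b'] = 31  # {'count': 9, 'b': 31}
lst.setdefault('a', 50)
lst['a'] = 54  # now {'count': 9, 'b': 31, 'a': 54}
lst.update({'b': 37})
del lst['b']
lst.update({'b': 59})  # {'count': 9, 'a': 54, 'b': 59}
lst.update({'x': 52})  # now {'count': 9, 'a': 54, 'b': 59, 'x': 52}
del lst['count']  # {'a': 54, 'b': 59, 'x': 52}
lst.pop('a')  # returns 54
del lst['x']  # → {'b': 59}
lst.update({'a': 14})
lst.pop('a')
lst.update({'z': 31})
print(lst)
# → {'b': 59, 'z': 31}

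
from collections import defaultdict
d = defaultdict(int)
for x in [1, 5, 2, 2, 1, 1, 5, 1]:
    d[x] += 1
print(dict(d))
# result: {1: 4, 5: 2, 2: 2}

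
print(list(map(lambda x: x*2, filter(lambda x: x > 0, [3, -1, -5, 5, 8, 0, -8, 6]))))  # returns [6, 10, 16, 12]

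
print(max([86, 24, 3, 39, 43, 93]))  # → 93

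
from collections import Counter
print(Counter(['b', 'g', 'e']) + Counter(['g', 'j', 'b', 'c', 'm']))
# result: Counter({'b': 2, 'g': 2, 'e': 1, 'j': 1, 'c': 1, 'm': 1})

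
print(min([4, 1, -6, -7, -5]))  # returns -7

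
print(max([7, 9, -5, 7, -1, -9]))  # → 9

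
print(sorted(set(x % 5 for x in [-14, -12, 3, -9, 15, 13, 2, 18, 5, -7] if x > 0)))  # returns [0, 2, 3]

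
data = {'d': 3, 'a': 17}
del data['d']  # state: {'a': 17}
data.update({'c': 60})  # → {'a': 17, 'c': 60}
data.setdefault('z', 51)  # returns 51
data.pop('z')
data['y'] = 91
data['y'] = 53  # {'a': 17, 'c': 60, 'y': 53}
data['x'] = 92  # {'a': 17, 'c': 60, 'y': 53, 'x': 92}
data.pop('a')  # 17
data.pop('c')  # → 60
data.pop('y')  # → 53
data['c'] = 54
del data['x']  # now {'c': 54}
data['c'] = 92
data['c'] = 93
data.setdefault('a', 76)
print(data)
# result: {'c': 93, 'a': 76}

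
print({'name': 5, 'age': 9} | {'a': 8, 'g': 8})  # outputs {'name': 5, 'age': 9, 'a': 8, 'g': 8}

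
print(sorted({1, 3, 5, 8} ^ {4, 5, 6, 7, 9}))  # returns [1, 3, 4, 6, 7, 8, 9]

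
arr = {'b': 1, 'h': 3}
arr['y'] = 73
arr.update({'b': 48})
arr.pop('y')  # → 73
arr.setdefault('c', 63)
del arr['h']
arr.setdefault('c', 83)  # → 63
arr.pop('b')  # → 48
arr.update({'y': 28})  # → {'c': 63, 'y': 28}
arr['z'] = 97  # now {'c': 63, 'y': 28, 'z': 97}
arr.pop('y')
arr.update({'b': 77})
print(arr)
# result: {'c': 63, 'z': 97, 'b': 77}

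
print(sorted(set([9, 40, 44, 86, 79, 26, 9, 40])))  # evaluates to [9, 26, 40, 44, 79, 86]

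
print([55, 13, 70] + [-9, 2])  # [55, 13, 70, -9, 2]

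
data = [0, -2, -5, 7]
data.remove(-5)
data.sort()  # [-2, 0, 7]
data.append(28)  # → [-2, 0, 7, 28]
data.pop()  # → 28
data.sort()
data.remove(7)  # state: [-2, 0]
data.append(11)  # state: [-2, 0, 11]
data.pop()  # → 11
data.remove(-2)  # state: [0]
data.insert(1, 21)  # [0, 21]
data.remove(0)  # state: [21]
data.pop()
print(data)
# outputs []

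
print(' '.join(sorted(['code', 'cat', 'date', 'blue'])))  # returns blue cat code date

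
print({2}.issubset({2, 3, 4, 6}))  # True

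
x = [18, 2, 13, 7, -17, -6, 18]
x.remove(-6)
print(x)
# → [18, 2, 13, 7, -17, 18]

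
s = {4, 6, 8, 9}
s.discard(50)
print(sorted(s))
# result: [4, 6, 8, 9]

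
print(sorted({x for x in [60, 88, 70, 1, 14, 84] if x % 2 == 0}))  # [14, 60, 70, 84, 88]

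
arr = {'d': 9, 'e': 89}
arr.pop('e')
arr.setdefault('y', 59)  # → 59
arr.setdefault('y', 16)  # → 59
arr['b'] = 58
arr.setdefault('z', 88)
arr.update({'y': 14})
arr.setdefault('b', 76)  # 58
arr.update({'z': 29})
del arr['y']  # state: {'d': 9, 'b': 58, 'z': 29}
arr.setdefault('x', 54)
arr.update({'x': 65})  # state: {'d': 9, 'b': 58, 'z': 29, 'x': 65}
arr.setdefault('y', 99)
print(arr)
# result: {'d': 9, 'b': 58, 'z': 29, 'x': 65, 'y': 99}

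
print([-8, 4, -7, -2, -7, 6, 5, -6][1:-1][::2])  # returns [4, -2, 6]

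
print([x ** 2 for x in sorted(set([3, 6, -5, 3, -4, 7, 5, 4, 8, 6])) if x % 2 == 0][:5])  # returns [16, 16, 36, 64]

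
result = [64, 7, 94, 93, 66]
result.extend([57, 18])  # [64, 7, 94, 93, 66, 57, 18]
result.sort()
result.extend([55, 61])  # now [7, 18, 57, 64, 66, 93, 94, 55, 61]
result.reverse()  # [61, 55, 94, 93, 66, 64, 57, 18, 7]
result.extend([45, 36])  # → [61, 55, 94, 93, 66, 64, 57, 18, 7, 45, 36]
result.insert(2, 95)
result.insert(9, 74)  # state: [61, 55, 95, 94, 93, 66, 64, 57, 18, 74, 7, 45, 36]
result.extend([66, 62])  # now [61, 55, 95, 94, 93, 66, 64, 57, 18, 74, 7, 45, 36, 66, 62]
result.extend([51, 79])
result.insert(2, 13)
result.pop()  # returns 79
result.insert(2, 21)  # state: [61, 55, 21, 13, 95, 94, 93, 66, 64, 57, 18, 74, 7, 45, 36, 66, 62, 51]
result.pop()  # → 51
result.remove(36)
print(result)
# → [61, 55, 21, 13, 95, 94, 93, 66, 64, 57, 18, 74, 7, 45, 66, 62]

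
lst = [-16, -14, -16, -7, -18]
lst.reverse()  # [-18, -7, -16, -14, -16]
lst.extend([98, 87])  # [-18, -7, -16, -14, -16, 98, 87]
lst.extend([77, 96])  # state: [-18, -7, -16, -14, -16, 98, 87, 77, 96]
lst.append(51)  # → [-18, -7, -16, -14, -16, 98, 87, 77, 96, 51]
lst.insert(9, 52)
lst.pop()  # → 51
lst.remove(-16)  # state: [-18, -7, -14, -16, 98, 87, 77, 96, 52]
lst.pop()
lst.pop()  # 96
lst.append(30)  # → [-18, -7, -14, -16, 98, 87, 77, 30]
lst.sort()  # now [-18, -16, -14, -7, 30, 77, 87, 98]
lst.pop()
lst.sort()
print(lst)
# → [-18, -16, -14, -7, 30, 77, 87]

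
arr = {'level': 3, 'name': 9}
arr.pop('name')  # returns 9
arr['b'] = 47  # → {'level': 3, 'b': 47}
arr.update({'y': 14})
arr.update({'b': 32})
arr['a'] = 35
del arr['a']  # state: {'level': 3, 'b': 32, 'y': 14}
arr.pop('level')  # 3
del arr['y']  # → {'b': 32}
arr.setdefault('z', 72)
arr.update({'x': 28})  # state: {'b': 32, 'z': 72, 'x': 28}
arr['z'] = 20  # {'b': 32, 'z': 20, 'x': 28}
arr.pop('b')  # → 32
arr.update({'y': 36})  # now {'z': 20, 'x': 28, 'y': 36}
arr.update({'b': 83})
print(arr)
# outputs {'z': 20, 'x': 28, 'y': 36, 'b': 83}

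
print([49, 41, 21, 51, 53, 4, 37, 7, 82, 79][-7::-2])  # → [51, 41]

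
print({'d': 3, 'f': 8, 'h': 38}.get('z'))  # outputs None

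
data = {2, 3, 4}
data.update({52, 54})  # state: {2, 3, 4, 52, 54}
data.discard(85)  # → {2, 3, 4, 52, 54}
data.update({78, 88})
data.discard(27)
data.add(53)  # {2, 3, 4, 52, 53, 54, 78, 88}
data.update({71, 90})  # {2, 3, 4, 52, 53, 54, 71, 78, 88, 90}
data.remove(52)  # {2, 3, 4, 53, 54, 71, 78, 88, 90}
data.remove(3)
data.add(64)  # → {2, 4, 53, 54, 64, 71, 78, 88, 90}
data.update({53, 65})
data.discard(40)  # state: {2, 4, 53, 54, 64, 65, 71, 78, 88, 90}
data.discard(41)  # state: {2, 4, 53, 54, 64, 65, 71, 78, 88, 90}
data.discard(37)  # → {2, 4, 53, 54, 64, 65, 71, 78, 88, 90}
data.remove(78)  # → {2, 4, 53, 54, 64, 65, 71, 88, 90}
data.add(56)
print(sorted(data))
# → [2, 4, 53, 54, 56, 64, 65, 71, 88, 90]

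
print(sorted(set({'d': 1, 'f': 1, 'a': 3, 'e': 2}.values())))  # [1, 2, 3]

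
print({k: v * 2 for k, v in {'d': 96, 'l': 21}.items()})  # {'d': 192, 'l': 42}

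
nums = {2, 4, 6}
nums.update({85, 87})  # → {2, 4, 6, 85, 87}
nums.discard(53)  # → {2, 4, 6, 85, 87}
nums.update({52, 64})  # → {2, 4, 6, 52, 64, 85, 87}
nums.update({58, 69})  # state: {2, 4, 6, 52, 58, 64, 69, 85, 87}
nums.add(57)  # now {2, 4, 6, 52, 57, 58, 64, 69, 85, 87}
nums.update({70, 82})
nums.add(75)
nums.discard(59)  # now {2, 4, 6, 52, 57, 58, 64, 69, 70, 75, 82, 85, 87}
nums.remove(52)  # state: {2, 4, 6, 57, 58, 64, 69, 70, 75, 82, 85, 87}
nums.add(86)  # {2, 4, 6, 57, 58, 64, 69, 70, 75, 82, 85, 86, 87}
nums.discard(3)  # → {2, 4, 6, 57, 58, 64, 69, 70, 75, 82, 85, 86, 87}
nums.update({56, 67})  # {2, 4, 6, 56, 57, 58, 64, 67, 69, 70, 75, 82, 85, 86, 87}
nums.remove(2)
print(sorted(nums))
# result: [4, 6, 56, 57, 58, 64, 67, 69, 70, 75, 82, 85, 86, 87]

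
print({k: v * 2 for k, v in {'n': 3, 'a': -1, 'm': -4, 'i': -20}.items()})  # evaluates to {'n': 6, 'a': -2, 'm': -8, 'i': -40}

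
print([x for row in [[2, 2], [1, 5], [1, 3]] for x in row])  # [2, 2, 1, 5, 1, 3]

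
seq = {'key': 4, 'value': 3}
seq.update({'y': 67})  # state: {'key': 4, 'value': 3, 'y': 67}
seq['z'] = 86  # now {'key': 4, 'value': 3, 'y': 67, 'z': 86}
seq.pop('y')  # 67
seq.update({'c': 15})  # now {'key': 4, 'value': 3, 'z': 86, 'c': 15}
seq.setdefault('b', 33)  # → 33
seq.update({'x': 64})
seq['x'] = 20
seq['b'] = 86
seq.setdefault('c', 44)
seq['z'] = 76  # {'key': 4, 'value': 3, 'z': 76, 'c': 15, 'b': 86, 'x': 20}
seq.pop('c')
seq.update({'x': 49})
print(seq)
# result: {'key': 4, 'value': 3, 'z': 76, 'b': 86, 'x': 49}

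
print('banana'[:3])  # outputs ban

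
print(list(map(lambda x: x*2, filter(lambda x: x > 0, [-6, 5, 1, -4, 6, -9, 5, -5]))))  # [10, 2, 12, 10]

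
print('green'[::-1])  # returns neerg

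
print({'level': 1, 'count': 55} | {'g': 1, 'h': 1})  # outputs {'level': 1, 'count': 55, 'g': 1, 'h': 1}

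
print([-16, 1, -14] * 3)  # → [-16, 1, -14, -16, 1, -14, -16, 1, -14]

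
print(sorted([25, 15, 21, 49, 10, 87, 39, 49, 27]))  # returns [10, 15, 21, 25, 27, 39, 49, 49, 87]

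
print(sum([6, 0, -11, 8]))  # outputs 3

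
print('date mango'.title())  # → Date Mango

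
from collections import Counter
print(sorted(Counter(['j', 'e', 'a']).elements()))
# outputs ['a', 'e', 'j']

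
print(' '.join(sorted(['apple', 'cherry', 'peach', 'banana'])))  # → apple banana cherry peach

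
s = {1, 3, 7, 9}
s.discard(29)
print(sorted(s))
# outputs [1, 3, 7, 9]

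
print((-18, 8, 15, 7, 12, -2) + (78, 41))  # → (-18, 8, 15, 7, 12, -2, 78, 41)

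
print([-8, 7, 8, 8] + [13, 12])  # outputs [-8, 7, 8, 8, 13, 12]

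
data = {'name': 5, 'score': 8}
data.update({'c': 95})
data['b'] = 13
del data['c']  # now {'name': 5, 'score': 8, 'b': 13}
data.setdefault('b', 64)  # 13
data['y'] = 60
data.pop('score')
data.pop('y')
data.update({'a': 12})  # {'name': 5, 'b': 13, 'a': 12}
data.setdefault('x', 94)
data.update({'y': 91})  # {'name': 5, 'b': 13, 'a': 12, 'x': 94, 'y': 91}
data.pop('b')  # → 13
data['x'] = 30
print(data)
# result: {'name': 5, 'a': 12, 'x': 30, 'y': 91}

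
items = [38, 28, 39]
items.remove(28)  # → [38, 39]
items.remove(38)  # [39]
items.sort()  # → [39]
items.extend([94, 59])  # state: [39, 94, 59]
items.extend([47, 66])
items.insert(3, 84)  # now [39, 94, 59, 84, 47, 66]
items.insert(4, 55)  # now [39, 94, 59, 84, 55, 47, 66]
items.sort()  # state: [39, 47, 55, 59, 66, 84, 94]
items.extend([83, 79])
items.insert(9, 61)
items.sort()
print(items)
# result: [39, 47, 55, 59, 61, 66, 79, 83, 84, 94]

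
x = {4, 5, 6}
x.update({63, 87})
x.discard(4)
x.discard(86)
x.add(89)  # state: {5, 6, 63, 87, 89}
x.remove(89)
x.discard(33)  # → {5, 6, 63, 87}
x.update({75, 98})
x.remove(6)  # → {5, 63, 75, 87, 98}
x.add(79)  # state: {5, 63, 75, 79, 87, 98}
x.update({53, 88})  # {5, 53, 63, 75, 79, 87, 88, 98}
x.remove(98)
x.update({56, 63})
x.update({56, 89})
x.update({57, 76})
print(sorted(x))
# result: [5, 53, 56, 57, 63, 75, 76, 79, 87, 88, 89]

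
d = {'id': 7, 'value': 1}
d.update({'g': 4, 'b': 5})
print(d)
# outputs {'id': 7, 'value': 1, 'g': 4, 'b': 5}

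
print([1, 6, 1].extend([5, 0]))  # None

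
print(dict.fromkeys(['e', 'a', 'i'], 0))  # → {'e': 0, 'a': 0, 'i': 0}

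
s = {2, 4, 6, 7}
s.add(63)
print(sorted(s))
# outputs [2, 4, 6, 7, 63]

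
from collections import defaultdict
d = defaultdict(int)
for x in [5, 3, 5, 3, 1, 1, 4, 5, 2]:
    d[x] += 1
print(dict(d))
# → {5: 3, 3: 2, 1: 2, 4: 1, 2: 1}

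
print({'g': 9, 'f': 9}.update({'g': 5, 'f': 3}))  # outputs None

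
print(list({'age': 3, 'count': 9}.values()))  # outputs [3, 9]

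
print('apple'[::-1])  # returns elppa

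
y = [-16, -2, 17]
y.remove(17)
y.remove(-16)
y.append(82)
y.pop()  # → 82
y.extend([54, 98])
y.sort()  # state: [-2, 54, 98]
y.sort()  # [-2, 54, 98]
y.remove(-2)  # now [54, 98]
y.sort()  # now [54, 98]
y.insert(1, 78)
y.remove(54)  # [78, 98]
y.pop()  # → 98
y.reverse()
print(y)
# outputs [78]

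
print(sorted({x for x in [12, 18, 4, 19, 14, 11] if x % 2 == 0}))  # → [4, 12, 14, 18]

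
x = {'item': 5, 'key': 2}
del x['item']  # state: {'key': 2}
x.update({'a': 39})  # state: {'key': 2, 'a': 39}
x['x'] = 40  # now {'key': 2, 'a': 39, 'x': 40}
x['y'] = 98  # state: {'key': 2, 'a': 39, 'x': 40, 'y': 98}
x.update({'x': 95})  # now {'key': 2, 'a': 39, 'x': 95, 'y': 98}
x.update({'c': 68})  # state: {'key': 2, 'a': 39, 'x': 95, 'y': 98, 'c': 68}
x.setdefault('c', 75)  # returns 68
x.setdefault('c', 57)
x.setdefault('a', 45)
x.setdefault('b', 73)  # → 73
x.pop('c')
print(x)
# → {'key': 2, 'a': 39, 'x': 95, 'y': 98, 'b': 73}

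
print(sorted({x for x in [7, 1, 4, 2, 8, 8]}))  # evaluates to [1, 2, 4, 7, 8]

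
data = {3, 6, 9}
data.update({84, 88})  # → {3, 6, 9, 84, 88}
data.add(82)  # {3, 6, 9, 82, 84, 88}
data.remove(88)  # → {3, 6, 9, 82, 84}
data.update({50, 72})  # {3, 6, 9, 50, 72, 82, 84}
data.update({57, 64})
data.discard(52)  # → {3, 6, 9, 50, 57, 64, 72, 82, 84}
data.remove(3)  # {6, 9, 50, 57, 64, 72, 82, 84}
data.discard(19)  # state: {6, 9, 50, 57, 64, 72, 82, 84}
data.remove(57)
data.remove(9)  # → {6, 50, 64, 72, 82, 84}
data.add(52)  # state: {6, 50, 52, 64, 72, 82, 84}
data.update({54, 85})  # {6, 50, 52, 54, 64, 72, 82, 84, 85}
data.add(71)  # {6, 50, 52, 54, 64, 71, 72, 82, 84, 85}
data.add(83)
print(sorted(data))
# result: [6, 50, 52, 54, 64, 71, 72, 82, 83, 84, 85]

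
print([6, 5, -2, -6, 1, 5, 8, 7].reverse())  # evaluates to None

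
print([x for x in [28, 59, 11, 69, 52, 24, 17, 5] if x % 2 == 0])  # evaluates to [28, 52, 24]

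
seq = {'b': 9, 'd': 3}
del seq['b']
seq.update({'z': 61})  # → {'d': 3, 'z': 61}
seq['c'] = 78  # {'d': 3, 'z': 61, 'c': 78}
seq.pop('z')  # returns 61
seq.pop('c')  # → 78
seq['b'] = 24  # {'d': 3, 'b': 24}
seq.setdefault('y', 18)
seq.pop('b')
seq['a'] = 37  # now {'d': 3, 'y': 18, 'a': 37}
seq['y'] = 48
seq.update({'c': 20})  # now {'d': 3, 'y': 48, 'a': 37, 'c': 20}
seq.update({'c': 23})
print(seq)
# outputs {'d': 3, 'y': 48, 'a': 37, 'c': 23}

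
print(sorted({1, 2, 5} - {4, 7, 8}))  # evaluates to [1, 2, 5]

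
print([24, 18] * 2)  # [24, 18, 24, 18]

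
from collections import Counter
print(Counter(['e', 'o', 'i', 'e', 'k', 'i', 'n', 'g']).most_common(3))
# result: [('e', 2), ('i', 2), ('o', 1)]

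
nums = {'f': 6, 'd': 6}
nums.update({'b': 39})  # {'f': 6, 'd': 6, 'b': 39}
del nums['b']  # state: {'f': 6, 'd': 6}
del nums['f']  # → {'d': 6}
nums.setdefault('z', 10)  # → 10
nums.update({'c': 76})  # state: {'d': 6, 'z': 10, 'c': 76}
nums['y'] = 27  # {'d': 6, 'z': 10, 'c': 76, 'y': 27}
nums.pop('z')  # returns 10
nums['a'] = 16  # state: {'d': 6, 'c': 76, 'y': 27, 'a': 16}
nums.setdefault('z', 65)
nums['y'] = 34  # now {'d': 6, 'c': 76, 'y': 34, 'a': 16, 'z': 65}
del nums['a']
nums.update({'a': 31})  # {'d': 6, 'c': 76, 'y': 34, 'z': 65, 'a': 31}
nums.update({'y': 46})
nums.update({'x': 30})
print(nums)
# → {'d': 6, 'c': 76, 'y': 46, 'z': 65, 'a': 31, 'x': 30}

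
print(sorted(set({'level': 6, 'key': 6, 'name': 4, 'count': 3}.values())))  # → [3, 4, 6]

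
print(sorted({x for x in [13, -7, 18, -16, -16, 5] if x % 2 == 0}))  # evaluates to [-16, 18]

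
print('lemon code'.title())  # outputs Lemon Code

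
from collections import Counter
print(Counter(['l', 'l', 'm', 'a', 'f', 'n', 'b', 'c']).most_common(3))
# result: [('l', 2), ('m', 1), ('a', 1)]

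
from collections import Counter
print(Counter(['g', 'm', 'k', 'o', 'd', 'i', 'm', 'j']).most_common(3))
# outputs [('m', 2), ('g', 1), ('k', 1)]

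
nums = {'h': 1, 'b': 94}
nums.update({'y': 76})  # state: {'h': 1, 'b': 94, 'y': 76}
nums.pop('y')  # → 76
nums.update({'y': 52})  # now {'h': 1, 'b': 94, 'y': 52}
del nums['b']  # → {'h': 1, 'y': 52}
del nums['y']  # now {'h': 1}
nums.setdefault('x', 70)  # 70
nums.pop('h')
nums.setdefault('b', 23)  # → 23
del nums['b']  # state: {'x': 70}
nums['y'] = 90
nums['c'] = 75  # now {'x': 70, 'y': 90, 'c': 75}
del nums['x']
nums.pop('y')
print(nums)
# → {'c': 75}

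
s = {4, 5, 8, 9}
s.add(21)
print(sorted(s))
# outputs [4, 5, 8, 9, 21]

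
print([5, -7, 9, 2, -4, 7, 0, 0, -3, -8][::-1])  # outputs [-8, -3, 0, 0, 7, -4, 2, 9, -7, 5]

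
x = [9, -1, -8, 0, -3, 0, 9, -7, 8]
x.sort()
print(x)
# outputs [-8, -7, -3, -1, 0, 0, 8, 9, 9]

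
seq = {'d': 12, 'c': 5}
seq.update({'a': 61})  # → {'d': 12, 'c': 5, 'a': 61}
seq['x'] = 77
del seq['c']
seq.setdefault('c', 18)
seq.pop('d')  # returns 12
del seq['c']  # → {'a': 61, 'x': 77}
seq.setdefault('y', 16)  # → 16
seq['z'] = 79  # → {'a': 61, 'x': 77, 'y': 16, 'z': 79}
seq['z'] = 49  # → {'a': 61, 'x': 77, 'y': 16, 'z': 49}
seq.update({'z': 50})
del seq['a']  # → {'x': 77, 'y': 16, 'z': 50}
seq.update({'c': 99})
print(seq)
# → {'x': 77, 'y': 16, 'z': 50, 'c': 99}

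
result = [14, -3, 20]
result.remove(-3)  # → [14, 20]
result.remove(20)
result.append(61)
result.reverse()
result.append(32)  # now [61, 14, 32]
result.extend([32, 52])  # [61, 14, 32, 32, 52]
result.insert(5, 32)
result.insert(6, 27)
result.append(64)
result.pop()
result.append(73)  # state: [61, 14, 32, 32, 52, 32, 27, 73]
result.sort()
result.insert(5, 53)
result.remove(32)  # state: [14, 27, 32, 32, 53, 52, 61, 73]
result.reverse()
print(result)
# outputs [73, 61, 52, 53, 32, 32, 27, 14]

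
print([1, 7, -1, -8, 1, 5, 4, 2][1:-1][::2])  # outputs [7, -8, 5]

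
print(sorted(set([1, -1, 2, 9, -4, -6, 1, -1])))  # [-6, -4, -1, 1, 2, 9]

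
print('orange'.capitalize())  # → Orange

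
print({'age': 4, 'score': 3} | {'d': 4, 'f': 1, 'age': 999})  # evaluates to {'age': 999, 'score': 3, 'd': 4, 'f': 1}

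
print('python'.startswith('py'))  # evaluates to True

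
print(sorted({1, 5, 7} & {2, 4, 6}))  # []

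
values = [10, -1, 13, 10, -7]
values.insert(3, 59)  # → [10, -1, 13, 59, 10, -7]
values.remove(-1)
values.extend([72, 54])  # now [10, 13, 59, 10, -7, 72, 54]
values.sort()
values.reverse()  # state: [72, 59, 54, 13, 10, 10, -7]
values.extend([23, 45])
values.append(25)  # [72, 59, 54, 13, 10, 10, -7, 23, 45, 25]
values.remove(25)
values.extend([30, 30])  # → [72, 59, 54, 13, 10, 10, -7, 23, 45, 30, 30]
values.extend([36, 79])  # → [72, 59, 54, 13, 10, 10, -7, 23, 45, 30, 30, 36, 79]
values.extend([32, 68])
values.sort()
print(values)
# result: [-7, 10, 10, 13, 23, 30, 30, 32, 36, 45, 54, 59, 68, 72, 79]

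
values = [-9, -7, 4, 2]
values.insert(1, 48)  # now [-9, 48, -7, 4, 2]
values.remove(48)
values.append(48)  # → [-9, -7, 4, 2, 48]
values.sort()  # [-9, -7, 2, 4, 48]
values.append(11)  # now [-9, -7, 2, 4, 48, 11]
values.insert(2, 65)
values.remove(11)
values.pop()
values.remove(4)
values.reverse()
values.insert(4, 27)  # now [2, 65, -7, -9, 27]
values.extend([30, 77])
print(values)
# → [2, 65, -7, -9, 27, 30, 77]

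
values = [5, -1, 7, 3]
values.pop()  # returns 3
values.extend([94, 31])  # [5, -1, 7, 94, 31]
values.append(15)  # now [5, -1, 7, 94, 31, 15]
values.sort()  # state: [-1, 5, 7, 15, 31, 94]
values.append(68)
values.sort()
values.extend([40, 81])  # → [-1, 5, 7, 15, 31, 68, 94, 40, 81]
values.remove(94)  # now [-1, 5, 7, 15, 31, 68, 40, 81]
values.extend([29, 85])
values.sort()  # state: [-1, 5, 7, 15, 29, 31, 40, 68, 81, 85]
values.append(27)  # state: [-1, 5, 7, 15, 29, 31, 40, 68, 81, 85, 27]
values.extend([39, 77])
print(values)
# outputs [-1, 5, 7, 15, 29, 31, 40, 68, 81, 85, 27, 39, 77]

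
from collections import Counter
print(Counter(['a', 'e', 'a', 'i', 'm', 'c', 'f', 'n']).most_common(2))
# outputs [('a', 2), ('e', 1)]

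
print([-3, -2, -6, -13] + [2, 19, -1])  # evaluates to [-3, -2, -6, -13, 2, 19, -1]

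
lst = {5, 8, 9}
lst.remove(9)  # {5, 8}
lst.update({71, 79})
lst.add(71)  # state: {5, 8, 71, 79}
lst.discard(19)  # {5, 8, 71, 79}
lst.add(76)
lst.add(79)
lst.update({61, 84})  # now {5, 8, 61, 71, 76, 79, 84}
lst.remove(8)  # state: {5, 61, 71, 76, 79, 84}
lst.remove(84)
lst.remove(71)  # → {5, 61, 76, 79}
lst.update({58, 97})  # {5, 58, 61, 76, 79, 97}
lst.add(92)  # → {5, 58, 61, 76, 79, 92, 97}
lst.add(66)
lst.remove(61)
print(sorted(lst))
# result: [5, 58, 66, 76, 79, 92, 97]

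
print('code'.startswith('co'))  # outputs True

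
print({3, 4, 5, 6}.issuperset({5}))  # True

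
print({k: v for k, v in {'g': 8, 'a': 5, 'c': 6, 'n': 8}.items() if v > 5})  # {'g': 8, 'c': 6, 'n': 8}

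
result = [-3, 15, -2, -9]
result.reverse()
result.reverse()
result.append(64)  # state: [-3, 15, -2, -9, 64]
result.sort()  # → [-9, -3, -2, 15, 64]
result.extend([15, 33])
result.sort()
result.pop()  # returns 64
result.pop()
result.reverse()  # [15, 15, -2, -3, -9]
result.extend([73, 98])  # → [15, 15, -2, -3, -9, 73, 98]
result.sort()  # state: [-9, -3, -2, 15, 15, 73, 98]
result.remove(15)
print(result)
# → [-9, -3, -2, 15, 73, 98]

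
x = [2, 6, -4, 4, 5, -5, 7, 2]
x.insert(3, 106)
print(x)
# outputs [2, 6, -4, 106, 4, 5, -5, 7, 2]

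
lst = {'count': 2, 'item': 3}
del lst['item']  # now {'count': 2}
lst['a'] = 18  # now {'count': 2, 'a': 18}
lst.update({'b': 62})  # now {'count': 2, 'a': 18, 'b': 62}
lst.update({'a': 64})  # {'count': 2, 'a': 64, 'b': 62}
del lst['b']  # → {'count': 2, 'a': 64}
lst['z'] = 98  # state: {'count': 2, 'a': 64, 'z': 98}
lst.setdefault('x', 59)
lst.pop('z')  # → 98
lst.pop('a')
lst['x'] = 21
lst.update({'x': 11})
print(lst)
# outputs {'count': 2, 'x': 11}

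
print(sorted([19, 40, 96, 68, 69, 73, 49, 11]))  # [11, 19, 40, 49, 68, 69, 73, 96]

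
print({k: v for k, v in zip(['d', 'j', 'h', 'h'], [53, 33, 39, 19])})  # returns {'d': 53, 'j': 33, 'h': 19}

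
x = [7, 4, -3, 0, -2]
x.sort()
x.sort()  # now [-3, -2, 0, 4, 7]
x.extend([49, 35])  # [-3, -2, 0, 4, 7, 49, 35]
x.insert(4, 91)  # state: [-3, -2, 0, 4, 91, 7, 49, 35]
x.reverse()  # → [35, 49, 7, 91, 4, 0, -2, -3]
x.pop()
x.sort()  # [-2, 0, 4, 7, 35, 49, 91]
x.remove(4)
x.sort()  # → [-2, 0, 7, 35, 49, 91]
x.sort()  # [-2, 0, 7, 35, 49, 91]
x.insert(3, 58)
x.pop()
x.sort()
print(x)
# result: [-2, 0, 7, 35, 49, 58]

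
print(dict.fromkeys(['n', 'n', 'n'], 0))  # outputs {'n': 0}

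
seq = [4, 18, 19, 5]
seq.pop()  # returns 5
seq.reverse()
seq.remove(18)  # [19, 4]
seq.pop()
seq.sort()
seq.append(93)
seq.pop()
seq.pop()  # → 19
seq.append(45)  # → [45]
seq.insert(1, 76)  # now [45, 76]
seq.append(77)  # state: [45, 76, 77]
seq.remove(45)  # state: [76, 77]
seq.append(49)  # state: [76, 77, 49]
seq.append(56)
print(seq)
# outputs [76, 77, 49, 56]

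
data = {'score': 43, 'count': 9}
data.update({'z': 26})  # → {'score': 43, 'count': 9, 'z': 26}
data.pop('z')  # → 26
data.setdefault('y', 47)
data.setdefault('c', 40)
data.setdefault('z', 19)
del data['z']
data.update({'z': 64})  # {'score': 43, 'count': 9, 'y': 47, 'c': 40, 'z': 64}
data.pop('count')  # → 9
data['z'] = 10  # {'score': 43, 'y': 47, 'c': 40, 'z': 10}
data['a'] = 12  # {'score': 43, 'y': 47, 'c': 40, 'z': 10, 'a': 12}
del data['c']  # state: {'score': 43, 'y': 47, 'z': 10, 'a': 12}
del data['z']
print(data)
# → {'score': 43, 'y': 47, 'a': 12}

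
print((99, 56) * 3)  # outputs (99, 56, 99, 56, 99, 56)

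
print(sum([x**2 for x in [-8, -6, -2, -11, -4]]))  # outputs 241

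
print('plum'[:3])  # plu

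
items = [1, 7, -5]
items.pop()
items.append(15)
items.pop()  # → 15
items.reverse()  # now [7, 1]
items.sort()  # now [1, 7]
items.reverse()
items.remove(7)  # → [1]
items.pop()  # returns 1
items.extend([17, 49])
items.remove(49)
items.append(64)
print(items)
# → [17, 64]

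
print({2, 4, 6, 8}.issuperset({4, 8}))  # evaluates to True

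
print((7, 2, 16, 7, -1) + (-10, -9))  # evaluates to (7, 2, 16, 7, -1, -10, -9)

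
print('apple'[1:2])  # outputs p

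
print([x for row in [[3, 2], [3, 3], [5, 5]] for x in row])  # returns [3, 2, 3, 3, 5, 5]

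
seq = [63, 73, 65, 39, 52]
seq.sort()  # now [39, 52, 63, 65, 73]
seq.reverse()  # [73, 65, 63, 52, 39]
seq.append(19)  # [73, 65, 63, 52, 39, 19]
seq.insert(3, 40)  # [73, 65, 63, 40, 52, 39, 19]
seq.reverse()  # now [19, 39, 52, 40, 63, 65, 73]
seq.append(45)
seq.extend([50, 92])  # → [19, 39, 52, 40, 63, 65, 73, 45, 50, 92]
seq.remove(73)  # [19, 39, 52, 40, 63, 65, 45, 50, 92]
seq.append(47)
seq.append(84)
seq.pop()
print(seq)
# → [19, 39, 52, 40, 63, 65, 45, 50, 92, 47]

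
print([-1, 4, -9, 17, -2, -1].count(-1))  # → 2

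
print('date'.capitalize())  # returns Date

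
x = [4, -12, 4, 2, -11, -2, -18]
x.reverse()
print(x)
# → [-18, -2, -11, 2, 4, -12, 4]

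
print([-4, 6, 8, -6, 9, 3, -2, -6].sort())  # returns None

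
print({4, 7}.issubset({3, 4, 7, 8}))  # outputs True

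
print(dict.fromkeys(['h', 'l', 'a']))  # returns {'h': None, 'l': None, 'a': None}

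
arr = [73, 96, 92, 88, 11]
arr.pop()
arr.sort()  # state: [73, 88, 92, 96]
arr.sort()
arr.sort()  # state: [73, 88, 92, 96]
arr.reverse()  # [96, 92, 88, 73]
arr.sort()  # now [73, 88, 92, 96]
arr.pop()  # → 96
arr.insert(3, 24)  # [73, 88, 92, 24]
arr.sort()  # [24, 73, 88, 92]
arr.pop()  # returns 92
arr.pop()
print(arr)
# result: [24, 73]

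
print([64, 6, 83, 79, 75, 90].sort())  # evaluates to None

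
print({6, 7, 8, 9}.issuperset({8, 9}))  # True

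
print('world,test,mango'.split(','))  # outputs ['world', 'test', 'mango']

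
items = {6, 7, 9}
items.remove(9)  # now {6, 7}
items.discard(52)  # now {6, 7}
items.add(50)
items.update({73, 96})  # {6, 7, 50, 73, 96}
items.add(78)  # {6, 7, 50, 73, 78, 96}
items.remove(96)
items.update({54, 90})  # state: {6, 7, 50, 54, 73, 78, 90}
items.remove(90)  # {6, 7, 50, 54, 73, 78}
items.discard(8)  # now {6, 7, 50, 54, 73, 78}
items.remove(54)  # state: {6, 7, 50, 73, 78}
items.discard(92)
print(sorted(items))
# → [6, 7, 50, 73, 78]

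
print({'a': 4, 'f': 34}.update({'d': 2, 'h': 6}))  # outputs None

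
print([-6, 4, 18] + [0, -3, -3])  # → [-6, 4, 18, 0, -3, -3]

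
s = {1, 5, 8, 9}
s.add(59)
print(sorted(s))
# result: [1, 5, 8, 9, 59]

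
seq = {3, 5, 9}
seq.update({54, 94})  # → {3, 5, 9, 54, 94}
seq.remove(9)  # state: {3, 5, 54, 94}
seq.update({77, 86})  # {3, 5, 54, 77, 86, 94}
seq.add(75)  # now {3, 5, 54, 75, 77, 86, 94}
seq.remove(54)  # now {3, 5, 75, 77, 86, 94}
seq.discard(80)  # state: {3, 5, 75, 77, 86, 94}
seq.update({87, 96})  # {3, 5, 75, 77, 86, 87, 94, 96}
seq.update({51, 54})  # {3, 5, 51, 54, 75, 77, 86, 87, 94, 96}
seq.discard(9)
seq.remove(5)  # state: {3, 51, 54, 75, 77, 86, 87, 94, 96}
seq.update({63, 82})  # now {3, 51, 54, 63, 75, 77, 82, 86, 87, 94, 96}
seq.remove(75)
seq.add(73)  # {3, 51, 54, 63, 73, 77, 82, 86, 87, 94, 96}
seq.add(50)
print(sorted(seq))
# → [3, 50, 51, 54, 63, 73, 77, 82, 86, 87, 94, 96]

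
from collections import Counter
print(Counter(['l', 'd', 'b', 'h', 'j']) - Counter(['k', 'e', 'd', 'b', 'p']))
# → Counter({'l': 1, 'h': 1, 'j': 1})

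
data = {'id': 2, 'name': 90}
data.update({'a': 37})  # {'id': 2, 'name': 90, 'a': 37}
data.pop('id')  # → 2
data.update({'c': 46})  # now {'name': 90, 'a': 37, 'c': 46}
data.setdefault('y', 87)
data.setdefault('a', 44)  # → 37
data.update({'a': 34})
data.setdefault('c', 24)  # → 46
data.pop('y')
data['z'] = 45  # {'name': 90, 'a': 34, 'c': 46, 'z': 45}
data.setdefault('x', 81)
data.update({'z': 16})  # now {'name': 90, 'a': 34, 'c': 46, 'z': 16, 'x': 81}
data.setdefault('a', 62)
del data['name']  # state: {'a': 34, 'c': 46, 'z': 16, 'x': 81}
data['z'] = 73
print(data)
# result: {'a': 34, 'c': 46, 'z': 73, 'x': 81}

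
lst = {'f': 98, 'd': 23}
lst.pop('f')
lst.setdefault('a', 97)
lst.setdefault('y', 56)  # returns 56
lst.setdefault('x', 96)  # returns 96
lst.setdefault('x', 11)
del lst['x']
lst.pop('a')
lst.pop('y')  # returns 56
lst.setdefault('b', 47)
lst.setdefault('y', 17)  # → 17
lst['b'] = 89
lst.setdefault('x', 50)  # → 50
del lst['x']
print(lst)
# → {'d': 23, 'b': 89, 'y': 17}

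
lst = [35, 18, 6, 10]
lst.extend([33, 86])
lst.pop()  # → 86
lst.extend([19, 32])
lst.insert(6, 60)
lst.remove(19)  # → [35, 18, 6, 10, 33, 60, 32]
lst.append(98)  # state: [35, 18, 6, 10, 33, 60, 32, 98]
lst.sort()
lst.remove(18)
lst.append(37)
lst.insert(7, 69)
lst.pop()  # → 37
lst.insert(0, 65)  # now [65, 6, 10, 32, 33, 35, 60, 98, 69]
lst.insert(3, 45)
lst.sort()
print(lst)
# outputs [6, 10, 32, 33, 35, 45, 60, 65, 69, 98]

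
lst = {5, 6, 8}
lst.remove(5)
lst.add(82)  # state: {6, 8, 82}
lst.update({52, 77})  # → {6, 8, 52, 77, 82}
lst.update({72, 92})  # {6, 8, 52, 72, 77, 82, 92}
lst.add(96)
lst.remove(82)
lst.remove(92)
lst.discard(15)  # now {6, 8, 52, 72, 77, 96}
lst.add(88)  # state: {6, 8, 52, 72, 77, 88, 96}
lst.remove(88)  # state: {6, 8, 52, 72, 77, 96}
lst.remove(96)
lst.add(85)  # {6, 8, 52, 72, 77, 85}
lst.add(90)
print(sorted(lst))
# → [6, 8, 52, 72, 77, 85, 90]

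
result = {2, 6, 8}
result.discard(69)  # {2, 6, 8}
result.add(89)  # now {2, 6, 8, 89}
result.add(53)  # {2, 6, 8, 53, 89}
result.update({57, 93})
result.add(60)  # {2, 6, 8, 53, 57, 60, 89, 93}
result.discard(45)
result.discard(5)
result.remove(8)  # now {2, 6, 53, 57, 60, 89, 93}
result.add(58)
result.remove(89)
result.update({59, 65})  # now {2, 6, 53, 57, 58, 59, 60, 65, 93}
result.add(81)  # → {2, 6, 53, 57, 58, 59, 60, 65, 81, 93}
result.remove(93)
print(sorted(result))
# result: [2, 6, 53, 57, 58, 59, 60, 65, 81]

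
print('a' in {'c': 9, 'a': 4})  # True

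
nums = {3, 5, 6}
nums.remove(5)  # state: {3, 6}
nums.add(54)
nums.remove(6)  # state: {3, 54}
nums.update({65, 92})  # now {3, 54, 65, 92}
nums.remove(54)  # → {3, 65, 92}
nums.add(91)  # {3, 65, 91, 92}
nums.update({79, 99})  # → {3, 65, 79, 91, 92, 99}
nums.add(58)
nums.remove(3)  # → {58, 65, 79, 91, 92, 99}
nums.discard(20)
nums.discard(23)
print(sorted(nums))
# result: [58, 65, 79, 91, 92, 99]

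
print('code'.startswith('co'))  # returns True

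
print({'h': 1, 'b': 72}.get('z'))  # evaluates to None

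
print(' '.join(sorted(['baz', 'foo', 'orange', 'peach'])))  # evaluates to baz foo orange peach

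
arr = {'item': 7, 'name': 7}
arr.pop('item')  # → 7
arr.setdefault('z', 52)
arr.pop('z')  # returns 52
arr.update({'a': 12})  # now {'name': 7, 'a': 12}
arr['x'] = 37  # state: {'name': 7, 'a': 12, 'x': 37}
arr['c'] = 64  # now {'name': 7, 'a': 12, 'x': 37, 'c': 64}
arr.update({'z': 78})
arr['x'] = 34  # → {'name': 7, 'a': 12, 'x': 34, 'c': 64, 'z': 78}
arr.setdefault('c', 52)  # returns 64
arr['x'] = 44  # {'name': 7, 'a': 12, 'x': 44, 'c': 64, 'z': 78}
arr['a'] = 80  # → {'name': 7, 'a': 80, 'x': 44, 'c': 64, 'z': 78}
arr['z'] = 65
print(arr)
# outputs {'name': 7, 'a': 80, 'x': 44, 'c': 64, 'z': 65}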